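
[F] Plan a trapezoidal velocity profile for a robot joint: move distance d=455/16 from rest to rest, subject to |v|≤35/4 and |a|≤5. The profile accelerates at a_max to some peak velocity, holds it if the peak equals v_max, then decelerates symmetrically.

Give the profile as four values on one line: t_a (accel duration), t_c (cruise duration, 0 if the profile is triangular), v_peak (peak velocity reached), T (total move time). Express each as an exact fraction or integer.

v_max²/a_max = (35/4)²/5 = 245/16
455/16 ≥ 245/16 so v_max reached
t_a = (35/4)/5 = 7/4; v_peak = 35/4
d_cruise = 455/16 − 245/16 = 105/8; t_c = (105/8)/(35/4) = 3/2
T = 2·7/4 + 3/2 = 5

t_a=7/4 t_c=3/2 v_peak=35/4 T=5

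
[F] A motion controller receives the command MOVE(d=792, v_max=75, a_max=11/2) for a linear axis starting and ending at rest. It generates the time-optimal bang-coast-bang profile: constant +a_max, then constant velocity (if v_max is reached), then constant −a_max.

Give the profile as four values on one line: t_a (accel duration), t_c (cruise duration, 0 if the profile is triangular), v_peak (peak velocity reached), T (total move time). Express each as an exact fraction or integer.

t_a=12 t_c=0 v_peak=66 T=24

(v_max)²/a_max = 75²/(11/2) = 11250/11
792 < 11250/11 so t_c = 0
v_peak = √(792·11/2) = √4356 = 66
t_a = 66/(11/2) = 12; t_c = 0
T = 2·12 = 24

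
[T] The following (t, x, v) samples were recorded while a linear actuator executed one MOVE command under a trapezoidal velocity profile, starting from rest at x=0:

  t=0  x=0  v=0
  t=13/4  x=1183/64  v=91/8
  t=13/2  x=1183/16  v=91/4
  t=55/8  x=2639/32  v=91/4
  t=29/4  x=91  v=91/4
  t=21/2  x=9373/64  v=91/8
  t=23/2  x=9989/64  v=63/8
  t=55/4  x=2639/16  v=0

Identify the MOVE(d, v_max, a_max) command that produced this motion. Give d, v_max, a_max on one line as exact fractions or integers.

final state: t=55/4, x=2639/16, v=0 → d = 2639/16
a_max = (91/8−0)/(13/4−0) = 7/2
max v = 91/4 over t∈[13/2,29/4] → v_max = 91/4
check: 91/4·(13/2+3/4) = 2639/16 ✓

d=2639/16 v_max=91/4 a_max=7/2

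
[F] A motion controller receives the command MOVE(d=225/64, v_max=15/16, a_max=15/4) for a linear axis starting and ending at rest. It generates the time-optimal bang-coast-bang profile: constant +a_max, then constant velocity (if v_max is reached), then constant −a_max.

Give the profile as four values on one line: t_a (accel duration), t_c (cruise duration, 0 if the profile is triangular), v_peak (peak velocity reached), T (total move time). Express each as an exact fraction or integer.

t_a=1/4 t_c=7/2 v_peak=15/16 T=4

v_max²/a_max = (15/16)²/(15/4) = 15/64
225/64 ≥ 15/64 so v_max reached
t_a = (15/16)/(15/4) = 1/4; v_peak = 15/16
d_cruise = 225/64 − 15/64 = 105/32; t_c = (105/32)/(15/16) = 7/2
T = 2·1/4 + 7/2 = 4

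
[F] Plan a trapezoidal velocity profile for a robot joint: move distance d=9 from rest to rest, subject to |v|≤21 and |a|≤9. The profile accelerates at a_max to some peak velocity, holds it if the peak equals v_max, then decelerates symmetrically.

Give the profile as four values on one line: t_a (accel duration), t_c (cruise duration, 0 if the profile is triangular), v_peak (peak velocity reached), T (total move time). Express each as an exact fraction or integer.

(v_max)²/a_max = 21²/9 = 49
9 < 49 so t_c = 0
v_peak = √(9·9) = √81 = 9
t_a = 9/9 = 1; t_c = 0
T = 2·1 = 2

t_a=1 t_c=0 v_peak=9 T=2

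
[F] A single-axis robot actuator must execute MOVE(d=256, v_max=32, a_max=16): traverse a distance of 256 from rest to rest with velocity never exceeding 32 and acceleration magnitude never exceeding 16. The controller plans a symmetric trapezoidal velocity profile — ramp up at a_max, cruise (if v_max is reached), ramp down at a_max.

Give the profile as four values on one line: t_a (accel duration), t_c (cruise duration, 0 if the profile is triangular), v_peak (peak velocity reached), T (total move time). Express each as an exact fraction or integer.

vₘ²/aₘ = 32²/16 = 64
256 ≥ 64 → trapezoidal
t_a = 32/16 = 2; v_peak = 32
d_cruise = 256 − 64 = 192; t_c = 192/32 = 6
T = 2·2 + 6 = 10

t_a=2 t_c=6 v_peak=32 T=10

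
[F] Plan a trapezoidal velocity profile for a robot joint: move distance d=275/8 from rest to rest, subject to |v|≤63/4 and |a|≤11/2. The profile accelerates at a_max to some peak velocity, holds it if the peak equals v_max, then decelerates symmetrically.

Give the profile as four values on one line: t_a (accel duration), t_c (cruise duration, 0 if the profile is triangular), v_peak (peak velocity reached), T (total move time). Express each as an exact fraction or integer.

v_max²/a_max = (63/4)²/(11/2) = 3969/88
275/8 < 3969/88 so t_c = 0
v_peak = √(275/8·11/2) = √(3025/16) = 55/4
t_a = (55/4)/(11/2) = 5/2; t_c = 0
T = 2·5/2 = 5

t_a=5/2 t_c=0 v_peak=55/4 T=5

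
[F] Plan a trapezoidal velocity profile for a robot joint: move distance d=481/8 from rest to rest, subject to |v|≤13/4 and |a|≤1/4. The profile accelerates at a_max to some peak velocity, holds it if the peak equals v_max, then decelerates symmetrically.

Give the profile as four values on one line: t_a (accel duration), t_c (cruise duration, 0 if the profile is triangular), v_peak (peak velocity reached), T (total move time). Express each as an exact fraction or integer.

v_max²/a_max = (13/4)²/(1/4) = 169/4
481/8 ≥ 169/4 → trapezoidal
t_a = (13/4)/(1/4) = 13; v_peak = 13/4
d_cruise = 481/8 − 169/4 = 143/8; t_c = (143/8)/(13/4) = 11/2
T = 2·13 + 11/2 = 63/2

t_a=13 t_c=11/2 v_peak=13/4 T=63/2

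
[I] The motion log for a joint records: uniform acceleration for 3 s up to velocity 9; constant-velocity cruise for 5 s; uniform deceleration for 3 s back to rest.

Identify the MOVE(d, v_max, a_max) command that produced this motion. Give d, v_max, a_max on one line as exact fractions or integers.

a_max = 9/3 = 3
d_a = ½·9·3 = 27/2; d_c = 9·5 = 45
d = 2·27/2 + 45 = 72
t_c = 5 > 0 → v_max = v_peak = 9

d=72 v_max=9 a_max=3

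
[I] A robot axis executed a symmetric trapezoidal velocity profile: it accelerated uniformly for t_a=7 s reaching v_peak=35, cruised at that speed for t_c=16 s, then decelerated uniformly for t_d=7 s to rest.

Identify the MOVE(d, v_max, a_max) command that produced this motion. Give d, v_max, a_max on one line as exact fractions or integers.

a_max = 35/7 = 5
d_a = ½·35·7 = 245/2; d_c = 35·16 = 560
d = 2·245/2 + 560 = 805
t_c = 16 > 0 ⇒ limit active, v_max = 35

d=805 v_max=35 a_max=5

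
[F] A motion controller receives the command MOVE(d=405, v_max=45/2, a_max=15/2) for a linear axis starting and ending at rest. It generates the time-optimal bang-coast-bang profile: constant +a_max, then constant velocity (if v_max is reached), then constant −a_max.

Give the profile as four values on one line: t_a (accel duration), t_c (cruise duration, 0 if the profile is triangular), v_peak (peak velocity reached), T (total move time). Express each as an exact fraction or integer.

t_a=3 t_c=15 v_peak=45/2 T=21

vₘ²/aₘ = (45/2)²/(15/2) = 135/2
405 ≥ 135/2 so v_max reached
t_a = (45/2)/(15/2) = 3; v_peak = 45/2
d_cruise = 405 − 135/2 = 675/2; t_c = (675/2)/(45/2) = 15
T = 2·3 + 15 = 21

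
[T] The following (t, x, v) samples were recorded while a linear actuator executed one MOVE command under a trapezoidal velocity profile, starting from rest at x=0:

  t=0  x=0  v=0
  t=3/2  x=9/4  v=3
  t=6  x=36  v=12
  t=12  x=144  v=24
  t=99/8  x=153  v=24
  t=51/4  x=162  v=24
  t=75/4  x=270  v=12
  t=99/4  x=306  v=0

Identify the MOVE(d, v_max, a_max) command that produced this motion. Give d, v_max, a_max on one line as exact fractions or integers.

d=306 v_max=24 a_max=2

final state: t=99/4, x=306, v=0 → d = 306
a_max = (3−0)/(3/2−0) = 2
max v = 24 over t∈[12,51/4] → v_max = 24
check: 24·(12+3/4) = 306 ✓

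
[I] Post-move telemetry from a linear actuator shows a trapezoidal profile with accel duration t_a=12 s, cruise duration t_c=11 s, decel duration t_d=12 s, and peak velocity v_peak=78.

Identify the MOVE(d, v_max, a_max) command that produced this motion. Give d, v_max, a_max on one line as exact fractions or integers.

a_max = 78/12 = 13/2
d_a = ½·78·12 = 468; d_c = 78·11 = 858
d = 2·468 + 858 = 1794
t_c = 11 > 0 so v_max = 78

d=1794 v_max=78 a_max=13/2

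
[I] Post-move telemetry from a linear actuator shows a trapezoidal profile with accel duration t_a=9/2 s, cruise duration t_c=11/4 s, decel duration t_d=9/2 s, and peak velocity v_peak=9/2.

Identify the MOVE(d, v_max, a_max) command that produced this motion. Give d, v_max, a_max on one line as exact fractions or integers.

d=261/8 v_max=9/2 a_max=1

a_max = (9/2)/(9/2) = 1
d_a = ½·9/2·9/2 = 81/8; d_c = 9/2·11/4 = 99/8
d = 2·81/8 + 99/8 = 261/8
t_c = 11/4 > 0 ⇒ limit active, v_max = 9/2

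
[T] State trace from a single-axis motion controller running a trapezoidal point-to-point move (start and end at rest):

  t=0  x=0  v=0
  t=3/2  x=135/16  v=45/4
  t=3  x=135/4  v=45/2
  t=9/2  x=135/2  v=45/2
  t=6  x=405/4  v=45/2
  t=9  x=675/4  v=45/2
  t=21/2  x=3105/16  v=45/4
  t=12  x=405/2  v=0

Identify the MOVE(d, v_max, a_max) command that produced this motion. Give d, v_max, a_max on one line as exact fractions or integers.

d=405/2 v_max=45/2 a_max=15/2

final state: t=12, x=405/2, v=0 → d = 405/2
a_max = (45/4−0)/(3/2−0) = 15/2
max v = 45/2 over t∈[3,9] → v_max = 45/2
check: 45/2·(3+6) = 405/2 ✓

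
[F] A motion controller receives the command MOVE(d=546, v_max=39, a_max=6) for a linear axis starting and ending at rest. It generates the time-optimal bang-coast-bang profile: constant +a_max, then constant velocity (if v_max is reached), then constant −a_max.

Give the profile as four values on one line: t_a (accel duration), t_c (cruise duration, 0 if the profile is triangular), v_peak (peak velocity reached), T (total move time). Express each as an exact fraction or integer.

t_a=13/2 t_c=15/2 v_peak=39 T=41/2

vₘ²/aₘ = 39²/6 = 507/2
546 ≥ 507/2 → trapezoidal
t_a = 39/6 = 13/2; v_peak = 39
d_cruise = 546 − 507/2 = 585/2; t_c = (585/2)/39 = 15/2
T = 2·13/2 + 15/2 = 41/2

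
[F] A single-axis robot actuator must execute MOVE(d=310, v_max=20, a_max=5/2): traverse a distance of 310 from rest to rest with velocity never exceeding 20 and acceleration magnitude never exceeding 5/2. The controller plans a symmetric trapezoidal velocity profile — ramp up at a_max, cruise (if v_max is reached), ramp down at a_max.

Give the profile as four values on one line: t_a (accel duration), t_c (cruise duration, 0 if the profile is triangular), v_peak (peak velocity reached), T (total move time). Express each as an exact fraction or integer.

vₘ²/aₘ = 20²/(5/2) = 160
310 ≥ 160 ⇒ cruise phase
t_a = 20/(5/2) = 8; v_peak = 20
d_cruise = 310 − 160 = 150; t_c = 150/20 = 15/2
T = 2·8 + 15/2 = 47/2

t_a=8 t_c=15/2 v_peak=20 T=47/2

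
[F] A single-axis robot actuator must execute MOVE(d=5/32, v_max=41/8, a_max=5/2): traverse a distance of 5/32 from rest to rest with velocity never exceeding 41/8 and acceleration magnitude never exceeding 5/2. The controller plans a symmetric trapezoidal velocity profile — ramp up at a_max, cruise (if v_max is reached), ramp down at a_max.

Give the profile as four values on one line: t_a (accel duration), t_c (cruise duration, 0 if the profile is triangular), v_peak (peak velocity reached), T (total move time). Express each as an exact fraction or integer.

t_a=1/4 t_c=0 v_peak=5/8 T=1/2

vₘ²/aₘ = (41/8)²/(5/2) = 1681/160
5/32 < 1681/160 so t_c = 0
v_peak = √(5/32·5/2) = √(25/64) = 5/8
t_a = (5/8)/(5/2) = 1/4; t_c = 0
T = 2·1/4 = 1/2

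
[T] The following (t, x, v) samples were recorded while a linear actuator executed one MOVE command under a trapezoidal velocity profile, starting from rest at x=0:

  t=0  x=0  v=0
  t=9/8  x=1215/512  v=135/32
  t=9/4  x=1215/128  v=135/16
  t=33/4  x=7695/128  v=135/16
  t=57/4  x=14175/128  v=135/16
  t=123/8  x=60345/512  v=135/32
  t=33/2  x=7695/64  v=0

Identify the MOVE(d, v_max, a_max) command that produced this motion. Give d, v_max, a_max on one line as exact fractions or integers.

final state: t=33/2, x=7695/64, v=0 → d = 7695/64
a_max = (135/32−0)/(9/8−0) = 15/4
max v = 135/16 over t∈[9/4,57/4] → v_max = 135/16
check: 135/16·(9/4+12) = 7695/64 ✓

d=7695/64 v_max=135/16 a_max=15/4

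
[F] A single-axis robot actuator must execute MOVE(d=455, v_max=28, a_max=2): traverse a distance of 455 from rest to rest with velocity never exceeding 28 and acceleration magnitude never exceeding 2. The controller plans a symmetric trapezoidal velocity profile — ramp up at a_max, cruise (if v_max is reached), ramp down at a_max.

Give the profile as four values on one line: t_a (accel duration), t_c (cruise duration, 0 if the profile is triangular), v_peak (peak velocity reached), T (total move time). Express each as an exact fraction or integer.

vₘ²/aₘ = 28²/2 = 392
455 ≥ 392 → trapezoidal
t_a = 28/2 = 14; v_peak = 28
d_cruise = 455 − 392 = 63; t_c = 63/28 = 9/4
T = 2·14 + 9/4 = 121/4

t_a=14 t_c=9/4 v_peak=28 T=121/4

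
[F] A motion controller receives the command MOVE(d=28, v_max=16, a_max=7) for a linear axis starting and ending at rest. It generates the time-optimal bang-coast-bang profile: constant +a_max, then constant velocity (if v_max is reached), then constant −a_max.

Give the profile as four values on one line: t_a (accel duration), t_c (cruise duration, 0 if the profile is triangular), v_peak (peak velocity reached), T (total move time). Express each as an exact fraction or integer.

v_max²/a_max = 16²/7 = 256/7
28 < 256/7 so t_c = 0
v_peak = √(28·7) = √196 = 14
t_a = 14/7 = 2; t_c = 0
T = 2·2 = 4

t_a=2 t_c=0 v_peak=14 T=4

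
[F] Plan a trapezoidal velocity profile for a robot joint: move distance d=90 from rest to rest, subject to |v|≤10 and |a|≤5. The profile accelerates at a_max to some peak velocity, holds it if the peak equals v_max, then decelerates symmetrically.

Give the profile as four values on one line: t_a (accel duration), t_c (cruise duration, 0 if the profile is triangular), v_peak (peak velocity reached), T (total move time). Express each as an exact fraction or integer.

v_max²/a_max = 10²/5 = 20
90 ≥ 20 → trapezoidal
t_a = 10/5 = 2; v_peak = 10
d_cruise = 90 − 20 = 70; t_c = 70/10 = 7
T = 2·2 + 7 = 11

t_a=2 t_c=7 v_peak=10 T=11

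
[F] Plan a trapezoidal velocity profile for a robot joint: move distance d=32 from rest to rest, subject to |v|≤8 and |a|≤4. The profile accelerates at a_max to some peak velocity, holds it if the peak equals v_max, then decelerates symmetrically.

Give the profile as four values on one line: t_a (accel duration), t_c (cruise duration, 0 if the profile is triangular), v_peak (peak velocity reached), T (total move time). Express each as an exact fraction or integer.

t_a=2 t_c=2 v_peak=8 T=6

v_max²/a_max = 8²/4 = 16
32 ≥ 16 → trapezoidal
t_a = 8/4 = 2; v_peak = 8
d_cruise = 32 − 16 = 16; t_c = 16/8 = 2
T = 2·2 + 2 = 6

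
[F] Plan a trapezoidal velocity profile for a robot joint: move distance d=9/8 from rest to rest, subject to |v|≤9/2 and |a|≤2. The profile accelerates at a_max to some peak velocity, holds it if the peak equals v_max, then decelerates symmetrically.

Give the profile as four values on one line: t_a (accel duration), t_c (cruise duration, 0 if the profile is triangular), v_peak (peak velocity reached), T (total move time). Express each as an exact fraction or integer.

v_max²/a_max = (9/2)²/2 = 81/8
9/8 < 81/8 so t_c = 0
v_peak = √(9/8·2) = √(9/4) = 3/2
t_a = (3/2)/2 = 3/4; t_c = 0
T = 2·3/4 = 3/2

t_a=3/4 t_c=0 v_peak=3/2 T=3/2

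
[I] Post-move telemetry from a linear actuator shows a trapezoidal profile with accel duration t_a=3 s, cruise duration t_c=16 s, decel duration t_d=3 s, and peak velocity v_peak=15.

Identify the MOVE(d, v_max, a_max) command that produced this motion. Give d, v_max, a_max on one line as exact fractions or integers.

d=285 v_max=15 a_max=5

a_max = 15/3 = 5
d_a = ½·15·3 = 45/2; d_c = 15·16 = 240
d = 2·45/2 + 240 = 285
t_c = 16 > 0 ⇒ limit active, v_max = 15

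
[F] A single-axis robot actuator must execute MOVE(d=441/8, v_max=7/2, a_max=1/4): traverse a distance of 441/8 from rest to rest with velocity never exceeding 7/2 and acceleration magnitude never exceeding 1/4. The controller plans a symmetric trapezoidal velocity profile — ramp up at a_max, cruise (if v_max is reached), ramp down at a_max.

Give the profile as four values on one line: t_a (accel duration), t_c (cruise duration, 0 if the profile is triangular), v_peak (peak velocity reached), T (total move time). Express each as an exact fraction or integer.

(v_max)²/a_max = (7/2)²/(1/4) = 49
441/8 ≥ 49 → trapezoidal
t_a = (7/2)/(1/4) = 14; v_peak = 7/2
d_cruise = 441/8 − 49 = 49/8; t_c = (49/8)/(7/2) = 7/4
T = 2·14 + 7/4 = 119/4

t_a=14 t_c=7/4 v_peak=7/2 T=119/4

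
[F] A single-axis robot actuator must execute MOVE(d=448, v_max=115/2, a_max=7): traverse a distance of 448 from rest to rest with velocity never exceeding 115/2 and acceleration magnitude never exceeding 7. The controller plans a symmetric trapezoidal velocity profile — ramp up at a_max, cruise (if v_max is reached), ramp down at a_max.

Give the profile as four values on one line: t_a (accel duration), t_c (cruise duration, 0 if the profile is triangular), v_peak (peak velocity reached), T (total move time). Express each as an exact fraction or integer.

v_max²/a_max = (115/2)²/7 = 13225/28
448 < 13225/28 so t_c = 0
v_peak = √(448·7) = √3136 = 56
t_a = 56/7 = 8; t_c = 0
T = 2·8 = 16

t_a=8 t_c=0 v_peak=56 T=16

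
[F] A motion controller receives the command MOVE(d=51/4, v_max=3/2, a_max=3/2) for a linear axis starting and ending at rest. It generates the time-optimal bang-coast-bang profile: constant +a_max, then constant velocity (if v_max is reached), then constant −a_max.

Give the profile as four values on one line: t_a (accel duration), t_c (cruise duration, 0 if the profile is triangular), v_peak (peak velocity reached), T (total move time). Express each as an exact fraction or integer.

(v_max)²/a_max = (3/2)²/(3/2) = 3/2
51/4 ≥ 3/2 → trapezoidal
t_a = (3/2)/(3/2) = 1; v_peak = 3/2
d_cruise = 51/4 − 3/2 = 45/4; t_c = (45/4)/(3/2) = 15/2
T = 2·1 + 15/2 = 19/2

t_a=1 t_c=15/2 v_peak=3/2 T=19/2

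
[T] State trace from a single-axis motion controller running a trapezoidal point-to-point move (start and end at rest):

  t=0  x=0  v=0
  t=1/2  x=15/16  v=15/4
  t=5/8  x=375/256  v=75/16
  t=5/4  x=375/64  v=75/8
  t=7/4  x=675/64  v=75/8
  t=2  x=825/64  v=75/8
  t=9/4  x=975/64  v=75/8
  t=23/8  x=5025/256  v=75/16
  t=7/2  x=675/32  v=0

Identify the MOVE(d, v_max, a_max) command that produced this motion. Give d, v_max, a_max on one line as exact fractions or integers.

final state: t=7/2, x=675/32, v=0 → d = 675/32
a_max = (15/4−0)/(1/2−0) = 15/2
max v = 75/8 over t∈[5/4,9/4] → v_max = 75/8
check: 75/8·(5/4+1) = 675/32 ✓

d=675/32 v_max=75/8 a_max=15/2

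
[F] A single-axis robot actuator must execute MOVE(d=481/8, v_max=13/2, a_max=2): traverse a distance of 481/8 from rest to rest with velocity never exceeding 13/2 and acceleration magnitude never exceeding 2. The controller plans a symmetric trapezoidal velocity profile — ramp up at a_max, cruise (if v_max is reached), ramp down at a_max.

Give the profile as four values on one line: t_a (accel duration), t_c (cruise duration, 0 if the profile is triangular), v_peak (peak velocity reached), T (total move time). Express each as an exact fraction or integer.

(v_max)²/a_max = (13/2)²/2 = 169/8
481/8 ≥ 169/8 so v_max reached
t_a = (13/2)/2 = 13/4; v_peak = 13/2
d_cruise = 481/8 − 169/8 = 39; t_c = 39/(13/2) = 6
T = 2·13/4 + 6 = 25/2

t_a=13/4 t_c=6 v_peak=13/2 T=25/2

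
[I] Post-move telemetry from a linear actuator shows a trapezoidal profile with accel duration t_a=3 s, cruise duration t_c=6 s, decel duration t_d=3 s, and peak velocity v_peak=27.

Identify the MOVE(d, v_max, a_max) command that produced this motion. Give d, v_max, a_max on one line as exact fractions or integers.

a_max = 27/3 = 9
d_a = ½·27·3 = 81/2; d_c = 27·6 = 162
d = 2·81/2 + 162 = 243
t_c = 6 > 0 ⇒ limit active, v_max = 27

d=243 v_max=27 a_max=9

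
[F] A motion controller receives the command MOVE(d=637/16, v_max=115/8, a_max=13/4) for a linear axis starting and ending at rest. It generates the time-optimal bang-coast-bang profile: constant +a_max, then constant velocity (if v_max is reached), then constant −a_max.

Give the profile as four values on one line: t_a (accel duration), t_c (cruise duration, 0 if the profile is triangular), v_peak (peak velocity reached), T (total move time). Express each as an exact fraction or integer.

v_max²/a_max = (115/8)²/(13/4) = 13225/208
637/16 < 13225/208 so t_c = 0
v_peak = √(637/16·13/4) = √(8281/64) = 91/8
t_a = (91/8)/(13/4) = 7/2; t_c = 0
T = 2·7/2 = 7

t_a=7/2 t_c=0 v_peak=91/8 T=7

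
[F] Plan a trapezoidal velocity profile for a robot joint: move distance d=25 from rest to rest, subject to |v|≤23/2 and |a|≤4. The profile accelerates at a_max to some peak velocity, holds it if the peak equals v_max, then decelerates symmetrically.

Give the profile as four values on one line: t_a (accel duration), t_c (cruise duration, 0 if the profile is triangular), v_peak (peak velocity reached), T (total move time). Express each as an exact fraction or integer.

vₘ²/aₘ = (23/2)²/4 = 529/16
25 < 529/16 so t_c = 0
v_peak = √(25·4) = √100 = 10
t_a = 10/4 = 5/2; t_c = 0
T = 2·5/2 = 5

t_a=5/2 t_c=0 v_peak=10 T=5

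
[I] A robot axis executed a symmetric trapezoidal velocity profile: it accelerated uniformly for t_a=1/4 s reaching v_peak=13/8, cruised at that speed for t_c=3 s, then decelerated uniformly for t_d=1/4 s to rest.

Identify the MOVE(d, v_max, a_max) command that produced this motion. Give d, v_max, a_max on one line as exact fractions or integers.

a_max = (13/8)/(1/4) = 13/2
d_a = ½·13/8·1/4 = 13/64; d_c = 13/8·3 = 39/8
d = 2·13/64 + 39/8 = 169/32
t_c = 3 > 0 so v_max = 13/8

d=169/32 v_max=13/8 a_max=13/2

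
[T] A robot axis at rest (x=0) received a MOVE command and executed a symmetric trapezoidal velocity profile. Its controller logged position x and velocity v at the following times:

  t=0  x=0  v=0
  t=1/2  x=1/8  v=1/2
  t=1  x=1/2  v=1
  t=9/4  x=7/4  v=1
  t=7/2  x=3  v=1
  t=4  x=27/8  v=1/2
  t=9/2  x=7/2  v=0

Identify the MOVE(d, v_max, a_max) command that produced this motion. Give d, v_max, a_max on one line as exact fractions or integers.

d=7/2 v_max=1 a_max=1

final state: t=9/2, x=7/2, v=0 → d = 7/2
a_max = (1/2−0)/(1/2−0) = 1
max v = 1 over t∈[1,7/2] → v_max = 1
check: 1·(1+5/2) = 7/2 ✓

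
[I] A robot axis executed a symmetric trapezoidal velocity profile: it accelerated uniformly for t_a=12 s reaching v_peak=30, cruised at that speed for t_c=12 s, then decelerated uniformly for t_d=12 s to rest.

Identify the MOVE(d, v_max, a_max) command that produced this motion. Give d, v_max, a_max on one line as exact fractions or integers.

a_max = 30/12 = 5/2
d_a = ½·30·12 = 180; d_c = 30·12 = 360
d = 2·180 + 360 = 720
t_c = 12 > 0 → v_max = v_peak = 30

d=720 v_max=30 a_max=5/2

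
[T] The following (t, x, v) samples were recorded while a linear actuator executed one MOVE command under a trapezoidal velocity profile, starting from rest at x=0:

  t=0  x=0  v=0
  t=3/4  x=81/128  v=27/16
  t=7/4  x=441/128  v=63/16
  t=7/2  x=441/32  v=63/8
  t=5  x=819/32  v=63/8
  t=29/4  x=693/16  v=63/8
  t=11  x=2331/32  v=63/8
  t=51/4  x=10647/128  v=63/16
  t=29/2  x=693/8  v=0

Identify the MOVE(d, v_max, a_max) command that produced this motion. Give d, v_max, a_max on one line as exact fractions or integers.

final state: t=29/2, x=693/8, v=0 → d = 693/8
a_max = (27/16−0)/(3/4−0) = 9/4
max v = 63/8 over t∈[7/2,11] → v_max = 63/8
check: 63/8·(7/2+15/2) = 693/8 ✓

d=693/8 v_max=63/8 a_max=9/4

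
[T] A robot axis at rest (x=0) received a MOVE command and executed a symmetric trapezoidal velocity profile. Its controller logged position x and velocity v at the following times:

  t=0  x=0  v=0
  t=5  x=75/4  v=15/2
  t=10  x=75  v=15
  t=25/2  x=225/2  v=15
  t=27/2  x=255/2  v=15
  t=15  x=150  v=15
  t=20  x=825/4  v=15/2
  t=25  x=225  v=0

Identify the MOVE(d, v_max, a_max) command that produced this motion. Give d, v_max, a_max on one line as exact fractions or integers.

d=225 v_max=15 a_max=3/2

final state: t=25, x=225, v=0 → d = 225
a_max = (15/2−0)/(5−0) = 3/2
max v = 15 over t∈[10,15] → v_max = 15
check: 15·(10+5) = 225 ✓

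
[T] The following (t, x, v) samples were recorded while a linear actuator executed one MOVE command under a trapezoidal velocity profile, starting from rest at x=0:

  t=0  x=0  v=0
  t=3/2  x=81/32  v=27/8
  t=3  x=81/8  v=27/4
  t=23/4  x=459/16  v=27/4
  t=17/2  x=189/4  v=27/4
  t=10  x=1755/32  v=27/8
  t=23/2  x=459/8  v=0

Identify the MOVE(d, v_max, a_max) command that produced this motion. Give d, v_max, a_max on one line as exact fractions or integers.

d=459/8 v_max=27/4 a_max=9/4

final state: t=23/2, x=459/8, v=0 → d = 459/8
a_max = (27/8−0)/(3/2−0) = 9/4
max v = 27/4 over t∈[3,17/2] → v_max = 27/4
check: 27/4·(3+11/2) = 459/8 ✓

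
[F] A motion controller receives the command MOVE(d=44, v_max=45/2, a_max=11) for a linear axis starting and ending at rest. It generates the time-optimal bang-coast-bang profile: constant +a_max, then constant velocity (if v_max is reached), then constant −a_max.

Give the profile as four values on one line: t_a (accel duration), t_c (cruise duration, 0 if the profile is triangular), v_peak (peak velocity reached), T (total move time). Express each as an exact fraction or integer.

(v_max)²/a_max = (45/2)²/11 = 2025/44
44 < 2025/44 ⇒ no cruise
v_peak = √(44·11) = √484 = 22
t_a = 22/11 = 2; t_c = 0
T = 2·2 = 4

t_a=2 t_c=0 v_peak=22 T=4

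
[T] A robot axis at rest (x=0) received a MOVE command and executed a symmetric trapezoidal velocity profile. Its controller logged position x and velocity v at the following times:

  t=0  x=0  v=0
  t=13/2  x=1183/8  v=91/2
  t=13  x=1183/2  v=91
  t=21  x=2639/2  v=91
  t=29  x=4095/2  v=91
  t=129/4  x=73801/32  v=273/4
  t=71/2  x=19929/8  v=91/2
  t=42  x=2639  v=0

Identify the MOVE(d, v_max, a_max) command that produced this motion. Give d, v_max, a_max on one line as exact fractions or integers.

d=2639 v_max=91 a_max=7

final state: t=42, x=2639, v=0 → d = 2639
a_max = (91/2−0)/(13/2−0) = 7
max v = 91 over t∈[13,29] → v_max = 91
check: 91·(13+16) = 2639 ✓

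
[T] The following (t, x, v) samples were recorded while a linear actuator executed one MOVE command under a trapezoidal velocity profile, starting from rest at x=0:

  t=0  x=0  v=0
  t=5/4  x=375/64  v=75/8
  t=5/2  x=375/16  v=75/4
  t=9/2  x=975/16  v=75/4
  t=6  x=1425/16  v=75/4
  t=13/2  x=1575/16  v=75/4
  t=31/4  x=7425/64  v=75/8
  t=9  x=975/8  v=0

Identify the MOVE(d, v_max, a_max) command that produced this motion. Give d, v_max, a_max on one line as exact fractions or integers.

d=975/8 v_max=75/4 a_max=15/2

final state: t=9, x=975/8, v=0 → d = 975/8
a_max = (75/8−0)/(5/4−0) = 15/2
max v = 75/4 over t∈[5/2,13/2] → v_max = 75/4
check: 75/4·(5/2+4) = 975/8 ✓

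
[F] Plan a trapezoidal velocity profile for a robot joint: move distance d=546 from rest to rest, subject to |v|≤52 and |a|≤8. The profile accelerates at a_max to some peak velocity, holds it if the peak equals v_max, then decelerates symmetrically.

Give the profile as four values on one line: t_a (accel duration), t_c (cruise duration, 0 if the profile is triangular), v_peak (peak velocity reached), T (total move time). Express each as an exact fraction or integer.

v_max²/a_max = 52²/8 = 338
546 ≥ 338 → trapezoidal
t_a = 52/8 = 13/2; v_peak = 52
d_cruise = 546 − 338 = 208; t_c = 208/52 = 4
T = 2·13/2 + 4 = 17

t_a=13/2 t_c=4 v_peak=52 T=17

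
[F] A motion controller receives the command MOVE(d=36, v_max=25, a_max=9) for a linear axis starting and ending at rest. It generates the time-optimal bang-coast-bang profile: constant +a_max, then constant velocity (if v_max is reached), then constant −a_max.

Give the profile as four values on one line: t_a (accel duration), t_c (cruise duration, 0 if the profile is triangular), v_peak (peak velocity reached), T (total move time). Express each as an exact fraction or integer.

vₘ²/aₘ = 25²/9 = 625/9
36 < 625/9 so t_c = 0
v_peak = √(36·9) = √324 = 18
t_a = 18/9 = 2; t_c = 0
T = 2·2 = 4

t_a=2 t_c=0 v_peak=18 T=4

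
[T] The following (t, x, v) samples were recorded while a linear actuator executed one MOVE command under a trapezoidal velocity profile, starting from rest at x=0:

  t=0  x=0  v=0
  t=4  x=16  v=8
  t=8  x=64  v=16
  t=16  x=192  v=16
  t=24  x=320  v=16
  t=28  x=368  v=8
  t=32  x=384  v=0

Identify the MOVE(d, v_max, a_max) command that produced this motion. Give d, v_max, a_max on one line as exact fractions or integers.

d=384 v_max=16 a_max=2

final state: t=32, x=384, v=0 → d = 384
a_max = (8−0)/(4−0) = 2
max v = 16 over t∈[8,24] → v_max = 16
check: 16·(8+16) = 384 ✓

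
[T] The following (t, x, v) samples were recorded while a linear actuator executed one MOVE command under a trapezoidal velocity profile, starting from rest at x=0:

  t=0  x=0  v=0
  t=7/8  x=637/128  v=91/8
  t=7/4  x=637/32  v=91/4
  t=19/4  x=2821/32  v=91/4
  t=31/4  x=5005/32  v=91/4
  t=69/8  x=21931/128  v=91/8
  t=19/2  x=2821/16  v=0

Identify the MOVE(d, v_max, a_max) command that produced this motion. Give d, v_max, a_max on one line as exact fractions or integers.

final state: t=19/2, x=2821/16, v=0 → d = 2821/16
a_max = (91/8−0)/(7/8−0) = 13
max v = 91/4 over t∈[7/4,31/4] → v_max = 91/4
check: 91/4·(7/4+6) = 2821/16 ✓

d=2821/16 v_max=91/4 a_max=13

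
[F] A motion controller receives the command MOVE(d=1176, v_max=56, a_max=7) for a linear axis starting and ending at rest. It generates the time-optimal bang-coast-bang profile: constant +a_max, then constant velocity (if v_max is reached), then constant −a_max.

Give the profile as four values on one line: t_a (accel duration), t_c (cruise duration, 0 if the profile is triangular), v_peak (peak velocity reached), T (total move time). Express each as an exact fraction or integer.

v_max²/a_max = 56²/7 = 448
1176 ≥ 448 → trapezoidal
t_a = 56/7 = 8; v_peak = 56
d_cruise = 1176 − 448 = 728; t_c = 728/56 = 13
T = 2·8 + 13 = 29

t_a=8 t_c=13 v_peak=56 T=29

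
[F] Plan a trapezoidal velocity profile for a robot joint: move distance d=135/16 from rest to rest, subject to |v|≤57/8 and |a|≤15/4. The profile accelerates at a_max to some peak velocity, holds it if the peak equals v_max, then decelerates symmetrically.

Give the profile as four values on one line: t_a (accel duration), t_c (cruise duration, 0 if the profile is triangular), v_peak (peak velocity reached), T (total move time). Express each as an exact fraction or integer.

t_a=3/2 t_c=0 v_peak=45/8 T=3

vₘ²/aₘ = (57/8)²/(15/4) = 1083/80
135/16 < 1083/80 → triangular
v_peak = √(135/16·15/4) = √(2025/64) = 45/8
t_a = (45/8)/(15/4) = 3/2; t_c = 0
T = 2·3/2 = 3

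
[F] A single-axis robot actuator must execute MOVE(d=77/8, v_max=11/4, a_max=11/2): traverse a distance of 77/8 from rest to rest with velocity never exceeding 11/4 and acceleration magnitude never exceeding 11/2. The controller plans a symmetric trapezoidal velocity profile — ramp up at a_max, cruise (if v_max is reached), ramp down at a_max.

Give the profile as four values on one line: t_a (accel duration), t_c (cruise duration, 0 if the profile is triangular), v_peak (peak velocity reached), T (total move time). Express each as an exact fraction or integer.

t_a=1/2 t_c=3 v_peak=11/4 T=4

vₘ²/aₘ = (11/4)²/(11/2) = 11/8
77/8 ≥ 11/8 ⇒ cruise phase
t_a = (11/4)/(11/2) = 1/2; v_peak = 11/4
d_cruise = 77/8 − 11/8 = 33/4; t_c = (33/4)/(11/4) = 3
T = 2·1/2 + 3 = 4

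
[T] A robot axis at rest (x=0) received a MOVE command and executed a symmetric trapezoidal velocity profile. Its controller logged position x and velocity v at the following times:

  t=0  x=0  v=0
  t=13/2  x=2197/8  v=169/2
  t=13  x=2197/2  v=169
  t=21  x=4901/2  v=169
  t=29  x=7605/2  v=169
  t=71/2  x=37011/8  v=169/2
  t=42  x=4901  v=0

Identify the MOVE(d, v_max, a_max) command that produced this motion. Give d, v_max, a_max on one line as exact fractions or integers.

final state: t=42, x=4901, v=0 → d = 4901
a_max = (169/2−0)/(13/2−0) = 13
max v = 169 over t∈[13,29] → v_max = 169
check: 169·(13+16) = 4901 ✓

d=4901 v_max=169 a_max=13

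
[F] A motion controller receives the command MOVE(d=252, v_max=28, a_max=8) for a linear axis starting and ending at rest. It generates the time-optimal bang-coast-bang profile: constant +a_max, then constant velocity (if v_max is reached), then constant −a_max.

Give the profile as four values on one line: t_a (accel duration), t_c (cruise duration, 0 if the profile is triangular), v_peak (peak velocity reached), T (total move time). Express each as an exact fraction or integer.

vₘ²/aₘ = 28²/8 = 98
252 ≥ 98 ⇒ cruise phase
t_a = 28/8 = 7/2; v_peak = 28
d_cruise = 252 − 98 = 154; t_c = 154/28 = 11/2
T = 2·7/2 + 11/2 = 25/2

t_a=7/2 t_c=11/2 v_peak=28 T=25/2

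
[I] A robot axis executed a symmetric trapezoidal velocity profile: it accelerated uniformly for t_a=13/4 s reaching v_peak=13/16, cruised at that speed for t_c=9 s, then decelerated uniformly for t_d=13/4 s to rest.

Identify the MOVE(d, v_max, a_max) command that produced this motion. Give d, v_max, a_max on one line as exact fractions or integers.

a_max = (13/16)/(13/4) = 1/4
d_a = ½·13/16·13/4 = 169/128; d_c = 13/16·9 = 117/16
d = 2·169/128 + 117/16 = 637/64
t_c = 9 > 0 → v_max = v_peak = 13/16

d=637/64 v_max=13/16 a_max=1/4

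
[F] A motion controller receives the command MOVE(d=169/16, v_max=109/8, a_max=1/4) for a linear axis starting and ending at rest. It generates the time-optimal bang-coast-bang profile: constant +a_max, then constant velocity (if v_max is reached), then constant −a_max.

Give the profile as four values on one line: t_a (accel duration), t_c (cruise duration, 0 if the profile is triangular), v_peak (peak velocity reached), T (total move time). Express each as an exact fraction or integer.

t_a=13/2 t_c=0 v_peak=13/8 T=13

v_max²/a_max = (109/8)²/(1/4) = 11881/16
169/16 < 11881/16 so t_c = 0
v_peak = √(169/16·1/4) = √(169/64) = 13/8
t_a = (13/8)/(1/4) = 13/2; t_c = 0
T = 2·13/2 = 13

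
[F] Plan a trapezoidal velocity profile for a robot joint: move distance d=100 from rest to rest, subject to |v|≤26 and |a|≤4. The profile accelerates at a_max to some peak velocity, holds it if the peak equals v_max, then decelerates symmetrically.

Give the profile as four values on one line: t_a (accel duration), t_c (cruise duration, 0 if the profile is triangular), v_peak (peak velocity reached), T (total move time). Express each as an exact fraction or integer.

v_max²/a_max = 26²/4 = 169
100 < 169 → triangular
v_peak = √(100·4) = √400 = 20
t_a = 20/4 = 5; t_c = 0
T = 2·5 = 10

t_a=5 t_c=0 v_peak=20 T=10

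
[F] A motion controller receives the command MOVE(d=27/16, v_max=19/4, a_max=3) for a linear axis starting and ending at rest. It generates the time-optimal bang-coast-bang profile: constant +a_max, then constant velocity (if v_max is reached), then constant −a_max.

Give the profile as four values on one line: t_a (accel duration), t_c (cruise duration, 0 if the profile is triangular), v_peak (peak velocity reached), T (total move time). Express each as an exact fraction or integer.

vₘ²/aₘ = (19/4)²/3 = 361/48
27/16 < 361/48 so t_c = 0
v_peak = √(27/16·3) = √(81/16) = 9/4
t_a = (9/4)/3 = 3/4; t_c = 0
T = 2·3/4 = 3/2

t_a=3/4 t_c=0 v_peak=9/4 T=3/2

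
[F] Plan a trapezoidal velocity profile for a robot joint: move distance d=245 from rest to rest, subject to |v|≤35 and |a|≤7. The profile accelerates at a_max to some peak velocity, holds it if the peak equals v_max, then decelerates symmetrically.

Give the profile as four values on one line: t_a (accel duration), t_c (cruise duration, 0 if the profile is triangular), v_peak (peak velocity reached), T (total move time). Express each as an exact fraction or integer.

t_a=5 t_c=2 v_peak=35 T=12

v_max²/a_max = 35²/7 = 175
245 ≥ 175 → trapezoidal
t_a = 35/7 = 5; v_peak = 35
d_cruise = 245 − 175 = 70; t_c = 70/35 = 2
T = 2·5 + 2 = 12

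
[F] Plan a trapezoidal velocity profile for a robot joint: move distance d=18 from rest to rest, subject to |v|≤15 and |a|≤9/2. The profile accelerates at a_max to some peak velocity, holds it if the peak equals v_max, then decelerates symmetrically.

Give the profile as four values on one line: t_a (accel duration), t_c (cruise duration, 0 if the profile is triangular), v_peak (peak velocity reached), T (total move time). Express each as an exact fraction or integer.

v_max²/a_max = 15²/(9/2) = 50
18 < 50 so t_c = 0
v_peak = √(18·9/2) = √81 = 9
t_a = 9/(9/2) = 2; t_c = 0
T = 2·2 = 4

t_a=2 t_c=0 v_peak=9 T=4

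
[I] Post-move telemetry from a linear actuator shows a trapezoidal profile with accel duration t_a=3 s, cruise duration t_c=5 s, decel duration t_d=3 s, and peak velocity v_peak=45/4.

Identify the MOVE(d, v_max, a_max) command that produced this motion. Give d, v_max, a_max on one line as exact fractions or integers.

a_max = (45/4)/3 = 15/4
d_a = ½·45/4·3 = 135/8; d_c = 45/4·5 = 225/4
d = 2·135/8 + 225/4 = 90
t_c = 5 > 0 ⇒ limit active, v_max = 45/4

d=90 v_max=45/4 a_max=15/4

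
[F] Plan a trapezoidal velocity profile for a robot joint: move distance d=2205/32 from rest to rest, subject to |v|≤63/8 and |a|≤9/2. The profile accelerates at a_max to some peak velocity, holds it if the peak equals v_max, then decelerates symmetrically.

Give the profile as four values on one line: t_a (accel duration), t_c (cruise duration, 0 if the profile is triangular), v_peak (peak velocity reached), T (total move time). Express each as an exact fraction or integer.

t_a=7/4 t_c=7 v_peak=63/8 T=21/2

v_max²/a_max = (63/8)²/(9/2) = 441/32
2205/32 ≥ 441/32 so v_max reached
t_a = (63/8)/(9/2) = 7/4; v_peak = 63/8
d_cruise = 2205/32 − 441/32 = 441/8; t_c = (441/8)/(63/8) = 7
T = 2·7/4 + 7 = 21/2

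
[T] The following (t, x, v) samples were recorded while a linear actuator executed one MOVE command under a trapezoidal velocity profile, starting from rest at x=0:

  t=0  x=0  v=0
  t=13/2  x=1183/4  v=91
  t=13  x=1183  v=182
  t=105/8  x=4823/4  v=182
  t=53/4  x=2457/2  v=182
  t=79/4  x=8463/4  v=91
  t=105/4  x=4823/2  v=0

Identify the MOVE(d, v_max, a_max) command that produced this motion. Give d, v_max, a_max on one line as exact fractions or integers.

final state: t=105/4, x=4823/2, v=0 → d = 4823/2
a_max = (91−0)/(13/2−0) = 14
max v = 182 over t∈[13,53/4] → v_max = 182
check: 182·(13+1/4) = 4823/2 ✓

d=4823/2 v_max=182 a_max=14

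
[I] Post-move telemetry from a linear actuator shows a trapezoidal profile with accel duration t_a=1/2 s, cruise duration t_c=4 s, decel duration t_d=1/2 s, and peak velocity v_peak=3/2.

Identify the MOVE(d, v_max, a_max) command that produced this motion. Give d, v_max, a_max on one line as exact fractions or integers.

a_max = (3/2)/(1/2) = 3
d_a = ½·3/2·1/2 = 3/8; d_c = 3/2·4 = 6
d = 2·3/8 + 6 = 27/4
t_c = 4 > 0 ⇒ limit active, v_max = 3/2

d=27/4 v_max=3/2 a_max=3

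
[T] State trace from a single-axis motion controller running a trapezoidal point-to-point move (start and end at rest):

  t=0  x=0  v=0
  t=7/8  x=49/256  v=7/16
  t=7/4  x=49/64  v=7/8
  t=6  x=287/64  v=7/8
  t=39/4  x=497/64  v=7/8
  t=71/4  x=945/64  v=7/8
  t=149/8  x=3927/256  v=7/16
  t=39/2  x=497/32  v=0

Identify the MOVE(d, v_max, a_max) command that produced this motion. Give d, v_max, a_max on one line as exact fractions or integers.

final state: t=39/2, x=497/32, v=0 → d = 497/32
a_max = (7/16−0)/(7/8−0) = 1/2
max v = 7/8 over t∈[7/4,71/4] → v_max = 7/8
check: 7/8·(7/4+16) = 497/32 ✓

d=497/32 v_max=7/8 a_max=1/2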